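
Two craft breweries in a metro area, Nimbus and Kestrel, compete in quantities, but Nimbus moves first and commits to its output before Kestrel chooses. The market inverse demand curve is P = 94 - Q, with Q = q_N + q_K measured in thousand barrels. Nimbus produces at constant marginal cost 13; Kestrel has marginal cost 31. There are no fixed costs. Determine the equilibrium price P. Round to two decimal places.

The follower Kestrel best-responds to any q_N: π_K = (94 - Q)q_K - 31q_K.
∂π_K/∂q_K = 63 - q_N - 2q_K = 0 gives the reaction function q_K = (63 - q_N)/2.
The leader anticipates this reaction. Substituting into P = 94 - Q gives P = 125/2 - (1/2)q_N, so π_N = (125/2 - (1/2)q_N)q_N - 13q_N.
Maximising: ∂π_N/∂q_N = 99/2 - q_N = 0, giving q_N = 99/2.
Then q_K = (63 - 99/2)/2 = 27/4.
Total output Q = 225/4, so price P = 94 - 225/4 = 151/4.

37.75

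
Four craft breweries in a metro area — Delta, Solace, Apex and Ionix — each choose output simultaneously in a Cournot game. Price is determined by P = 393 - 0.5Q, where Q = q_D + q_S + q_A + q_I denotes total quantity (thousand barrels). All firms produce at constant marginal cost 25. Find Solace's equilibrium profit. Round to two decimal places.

10833.92

A representative firm's profit is π_i = q_i(393 - 0.5Q) - 25q_i.
Setting ∂π_i/∂q_i = 0 with rivals' quantities fixed: 368 - q_i - (1/2)·Σ_{j≠i} q_j = 0.
By symmetry each firm produces the same amount; substituting Σ_{j≠i} q_j = 3q_i yields q_i = 368/(5/2) = 736/5.
Price P = 393 - (1/2)·588.8000 = 493/5.
Solace's profit: (493/5 - 25)·(736/5) = 10833.9200.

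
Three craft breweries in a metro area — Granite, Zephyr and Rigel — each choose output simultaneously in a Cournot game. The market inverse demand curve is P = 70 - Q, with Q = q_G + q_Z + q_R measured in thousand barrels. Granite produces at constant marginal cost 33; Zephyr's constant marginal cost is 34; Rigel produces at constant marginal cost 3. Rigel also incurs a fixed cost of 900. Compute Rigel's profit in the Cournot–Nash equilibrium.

124

Granite's profit: π_G = (70 - Q)q_G - (33q_G). Setting ∂π_G/∂q_G = 0: 37 - 2q_G - (q_Z + q_R) = 0.
Zephyr's profit: π_Z = (70 - Q)q_Z - (34q_Z). Setting ∂π_Z/∂q_Z = 0: 36 - 2q_Z - (q_G + q_R) = 0.
Rigel's first-order condition: 67 - 2q_R - (q_G + q_Z) = 0.
Adding the 3 conditions: 140 − 2Q − 2Q = 0, i.e. Q = 35.
Back-substituting: q_G = (37 − 35) = 2, q_Z = (36 − 35) = 1, q_R = (67 − 35) = 32.
Price P = 70 - 35 = 35.
Rigel's profit: (35 - 3)·32 - 900 = 124.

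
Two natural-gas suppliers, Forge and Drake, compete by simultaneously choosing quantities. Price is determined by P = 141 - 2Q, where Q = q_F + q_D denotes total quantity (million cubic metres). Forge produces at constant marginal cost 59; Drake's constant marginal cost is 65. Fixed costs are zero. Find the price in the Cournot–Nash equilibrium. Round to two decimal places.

Forge's profit: π_F = (141 - 2Q)q_F - (59q_F). Setting ∂π_F/∂q_F = 0: 82 - 4q_F - 2(q_D) = 0.
Drake's first-order condition: 76 - 4q_D - 2(q_F) = 0.
Rearranging gives the reaction functions q_F = (82 - 2q_D)/4 and q_D = (76 - 2q_F)/4.
Substituting one into the other gives q_F = 44/3 and q_D = 35/3.
Total output Q = 79/3, so price P = 141 - 2·(79/3) = 265/3.

88.33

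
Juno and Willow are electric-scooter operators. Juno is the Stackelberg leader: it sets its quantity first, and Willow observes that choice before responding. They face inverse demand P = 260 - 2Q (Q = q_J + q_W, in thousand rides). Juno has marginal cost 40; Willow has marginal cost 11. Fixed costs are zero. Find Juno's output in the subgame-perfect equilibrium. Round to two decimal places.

47.75

Solve by backward induction. Given q_J, the follower Willow maximises π_W = (260 - 2q_J - 2q_W)q_W - 11q_W.
∂π_W/∂q_W = 249 - 2q_J - 4q_W = 0 gives the reaction function q_W = (249 - 2q_J)/4.
Juno substitutes q_W(q_J) into its own profit: π_J = q_J(260 - 2q_J - (249 - 2q_J)/2) - 40q_J = (271/2 - q_J)q_J - 40q_J.
The leader's first-order condition 191/2 - 2q_J = 0 yields q_J = 191/4.
Then q_W = (249 - 2·(191/4))/4 = 307/8.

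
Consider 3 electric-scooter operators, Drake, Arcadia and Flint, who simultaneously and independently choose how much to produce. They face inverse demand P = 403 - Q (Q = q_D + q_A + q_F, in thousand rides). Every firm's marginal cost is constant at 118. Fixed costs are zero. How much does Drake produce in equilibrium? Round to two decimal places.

71.25

A representative firm's profit is π_i = q_i(403 - Q) - 118q_i.
Setting ∂π_i/∂q_i = 0 with rivals' quantities fixed: 285 - 2q_i - Σ_{j≠i} q_j = 0.
By symmetry each firm produces the same amount; substituting Σ_{j≠i} q_j = 2q_i yields q_i = 285/4.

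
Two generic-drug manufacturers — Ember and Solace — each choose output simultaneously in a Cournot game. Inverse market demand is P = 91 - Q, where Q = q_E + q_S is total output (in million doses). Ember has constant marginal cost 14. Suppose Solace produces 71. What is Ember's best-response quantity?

With the rival's output fixed at 71, Ember's profit is π_E = (91 - 71 - q_E)q_E - (14q_E) = (20 - q_E)q_E - (14q_E).
∂π_E/∂q_E = 6 - 2q_E = 0, so q_E = 3.

3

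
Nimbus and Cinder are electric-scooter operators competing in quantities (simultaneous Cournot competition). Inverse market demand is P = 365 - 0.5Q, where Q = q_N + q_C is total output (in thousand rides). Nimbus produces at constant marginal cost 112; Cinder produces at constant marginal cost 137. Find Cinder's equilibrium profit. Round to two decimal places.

9157.56

Nimbus's profit: π_N = (365 - 0.5Q)q_N - (112q_N). Setting ∂π_N/∂q_N = 0: 253 - q_N - (1/2)(q_C) = 0.
Cinder's profit: π_C = (365 - 0.5Q)q_C - (137q_C). Setting ∂π_C/∂q_C = 0: 228 - q_C - (1/2)(q_N) = 0.
Rearranging gives the reaction functions q_N = (253 - (1/2)q_C) and q_C = (228 - (1/2)q_N).
Substituting one into the other gives q_N = 556/3 and q_C = 406/3.
Price P = 365 - (1/2)·(962/3) = 614/3.
Cinder's profit: (614/3 - 137)·(406/3) = 9157.5556.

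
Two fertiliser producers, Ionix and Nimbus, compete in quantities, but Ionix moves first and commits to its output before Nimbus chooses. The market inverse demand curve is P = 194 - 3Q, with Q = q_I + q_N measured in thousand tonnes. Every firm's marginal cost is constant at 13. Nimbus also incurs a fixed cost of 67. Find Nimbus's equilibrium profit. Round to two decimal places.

615.52

The follower Nimbus best-responds to any q_I: π_N = (194 - 3Q)q_N - 13q_N.
∂π_N/∂q_N = 181 - 3q_I - 6q_N = 0 gives the reaction function q_N = (181 - 3q_I)/6.
Ionix substitutes q_N(q_I) into its own profit: π_I = q_I(194 - 3q_I - (181 - 3q_I)/2) - 13q_I = (207/2 - (3/2)q_I)q_I - 13q_I.
Maximising: ∂π_I/∂q_I = 181/2 - 3q_I = 0, giving q_I = 181/6.
Then q_N = (181 - 3·(181/6))/6 = 181/12.
Price P = 194 - 3·(181/4) = 233/4.
Nimbus's profit: (233/4 - 13)·(181/12) - 67 = 615.5208.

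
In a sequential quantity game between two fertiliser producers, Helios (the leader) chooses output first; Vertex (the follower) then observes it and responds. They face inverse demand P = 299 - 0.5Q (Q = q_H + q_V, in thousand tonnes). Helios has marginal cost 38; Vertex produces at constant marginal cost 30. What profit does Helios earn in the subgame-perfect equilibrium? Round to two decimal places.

16002.25

The follower Vertex best-responds to any q_H: π_V = (299 - 0.5Q)q_V - 30q_V.
Setting the follower's marginal profit to zero, 269 - (1/2)q_H - q_V = 0, i.e. q_V = (269 - (1/2)q_H).
Helios substitutes q_V(q_H) into its own profit: π_H = q_H(299 - (1/2)q_H - (269 - (1/2)q_H)/2) - 38q_H = (329/2 - (1/4)q_H)q_H - 38q_H.
Leader FOC: 253/2 - (1/2)q_H = 0, so q_H = 253.
Then q_V = (269 - (1/2)·253) = 285/2.
Price P = 299 - (1/2)·(791/2) = 405/4.
Helios's profit: (405/4 - 38)·253 = 16002.2500.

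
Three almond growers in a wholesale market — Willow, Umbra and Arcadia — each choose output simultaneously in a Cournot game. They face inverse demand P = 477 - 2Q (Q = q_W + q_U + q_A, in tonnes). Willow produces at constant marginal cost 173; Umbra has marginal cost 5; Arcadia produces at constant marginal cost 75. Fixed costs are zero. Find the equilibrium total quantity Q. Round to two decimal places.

Willow's profit: π_W = (477 - 2Q)q_W - (173q_W). Setting ∂π_W/∂q_W = 0: 304 - 4q_W - 2(q_U + q_A) = 0.
Umbra's first-order condition: 472 - 4q_U - 2(q_W + q_A) = 0.
Arcadia's first-order condition: 402 - 4q_A - 2(q_W + q_U) = 0.
Adding the 3 conditions: 1178 − 4Q − 4Q = 0, i.e. Q = 589/4.
Back-substituting: q_W = (304 − 589/2)/2 = 19/4, q_U = (472 − 589/2)/2 = 355/4, q_A = (402 − 589/2)/2 = 215/4.
Total output Q = 19/4 + 355/4 + 215/4 = 589/4.

147.25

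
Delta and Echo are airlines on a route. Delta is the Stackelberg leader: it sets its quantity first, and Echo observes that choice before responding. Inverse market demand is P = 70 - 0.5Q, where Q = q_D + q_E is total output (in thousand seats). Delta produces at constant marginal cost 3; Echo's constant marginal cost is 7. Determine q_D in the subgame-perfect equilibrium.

The follower Echo best-responds to any q_D: π_E = (70 - 0.5Q)q_E - 7q_E.
Follower FOC: 63 - (1/2)q_D - q_E = 0, so q_E(q_D) = (63 - (1/2)q_D).
The leader anticipates this reaction. Substituting into P = 70 - 0.5Q gives P = 77/2 - (1/4)q_D, so π_D = (77/2 - (1/4)q_D)q_D - 3q_D.
Leader FOC: 71/2 - (1/2)q_D = 0, so q_D = 71.
Then q_E = (63 - (1/2)·71) = 55/2.

71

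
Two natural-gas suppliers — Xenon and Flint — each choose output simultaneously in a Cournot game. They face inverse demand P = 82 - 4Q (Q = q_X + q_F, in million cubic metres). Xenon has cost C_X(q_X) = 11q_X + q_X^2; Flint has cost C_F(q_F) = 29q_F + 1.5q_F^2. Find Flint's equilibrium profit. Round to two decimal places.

Xenon's profit: π_X = (82 - 4Q)q_X - (11q_X + q_X²). Setting ∂π_X/∂q_X = 0: 71 - 10q_X - 4(q_F) = 0.
Flint's first-order condition: 53 - 11q_F - 4(q_X) = 0.
Rearranging gives the reaction functions q_X = (71 - 4q_F)/10 and q_F = (53 - 4q_X)/11.
Solving the pair: q_X = 569/94, q_F = 123/47.
Price P = 82 - 4·(815/94) = 47.3191.
Flint's profit: 47.3191·(123/47) - 29·(123/47) - (3/2)(123/47)² = 37.6684.

37.67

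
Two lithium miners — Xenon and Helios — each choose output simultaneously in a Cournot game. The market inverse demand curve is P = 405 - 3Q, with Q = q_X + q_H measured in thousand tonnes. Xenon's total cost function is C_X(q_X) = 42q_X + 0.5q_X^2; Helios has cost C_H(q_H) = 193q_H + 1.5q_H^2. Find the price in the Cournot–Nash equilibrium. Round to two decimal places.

Xenon's profit: π_X = (405 - 3Q)q_X - (42q_X + (1/2)q_X²). Setting ∂π_X/∂q_X = 0: 363 - 7q_X - 3(q_H) = 0.
Helios's first-order condition: 212 - 9q_H - 3(q_X) = 0.
So q_X = (363 - 3q_H)/7 and q_H = (212 - 3q_X)/9.
Substituting one into the other gives q_X = 877/18 and q_H = 395/54.
Total output Q = 1513/27, so price P = 405 - 3·(1513/27) = 236.8889.

236.89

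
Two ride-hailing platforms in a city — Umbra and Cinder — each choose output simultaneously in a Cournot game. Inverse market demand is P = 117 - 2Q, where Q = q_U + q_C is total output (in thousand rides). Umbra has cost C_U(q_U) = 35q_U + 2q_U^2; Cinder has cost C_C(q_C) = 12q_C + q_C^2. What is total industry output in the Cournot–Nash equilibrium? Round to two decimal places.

21.77

Umbra's profit: π_U = (117 - 2Q)q_U - (35q_U + 2q_U²). Setting ∂π_U/∂q_U = 0: 82 - 8q_U - 2(q_C) = 0.
Cinder's profit: π_C = (117 - 2Q)q_C - (12q_C + q_C²). Setting ∂π_C/∂q_C = 0: 105 - 6q_C - 2(q_U) = 0.
Best responses: q_U = (82 - 2q_C)/8, q_C = (105 - 2q_U)/6.
Substituting one into the other gives q_U = 141/22 and q_C = 169/11.
Total output Q = 141/22 + 169/11 = 479/22.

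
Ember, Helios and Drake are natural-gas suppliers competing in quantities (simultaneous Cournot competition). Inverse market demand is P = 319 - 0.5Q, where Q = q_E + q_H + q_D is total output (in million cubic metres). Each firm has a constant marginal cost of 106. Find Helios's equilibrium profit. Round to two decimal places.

A representative firm's profit is π_i = q_i(319 - 0.5Q) - 106q_i.
Setting ∂π_i/∂q_i = 0 with rivals' quantities fixed: 213 - q_i - (1/2)·Σ_{j≠i} q_j = 0.
By symmetry each firm produces the same amount; substituting Σ_{j≠i} q_j = 2q_i yields q_i = 213/2.
Price P = 319 - (1/2)·(639/2) = 637/4.
Helios's profit: (637/4 - 106)·(213/2) = 5671.1250.

5671.13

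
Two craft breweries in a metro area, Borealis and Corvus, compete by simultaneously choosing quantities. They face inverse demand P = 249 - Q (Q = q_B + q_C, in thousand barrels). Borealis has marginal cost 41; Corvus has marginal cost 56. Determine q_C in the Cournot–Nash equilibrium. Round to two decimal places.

59.33

Borealis's profit: π_B = (249 - Q)q_B - (41q_B). Setting ∂π_B/∂q_B = 0: 208 - 2q_B - (q_C) = 0.
Corvus's first-order condition: 193 - 2q_C - (q_B) = 0.
Best responses: q_B = (208 - q_C)/2, q_C = (193 - q_B)/2.
Solving the pair: q_B = 223/3, q_C = 178/3.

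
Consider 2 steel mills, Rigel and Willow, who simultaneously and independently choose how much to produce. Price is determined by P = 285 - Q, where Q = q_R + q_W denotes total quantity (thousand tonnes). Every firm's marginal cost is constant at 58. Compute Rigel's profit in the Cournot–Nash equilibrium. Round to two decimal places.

Each firm earns π_i = (285 - Q)q_i - 58q_i.
Setting ∂π_i/∂q_i = 0 with rivals' quantities fixed: 227 - 2q_i - q_j = 0.
By symmetry each firm produces the same amount; substituting q_j = q_i yields q_i = 227/3.
Price P = 285 - 454/3 = 401/3.
Rigel's profit: (401/3 - 58)·(227/3) = 5725.4444.

5725.44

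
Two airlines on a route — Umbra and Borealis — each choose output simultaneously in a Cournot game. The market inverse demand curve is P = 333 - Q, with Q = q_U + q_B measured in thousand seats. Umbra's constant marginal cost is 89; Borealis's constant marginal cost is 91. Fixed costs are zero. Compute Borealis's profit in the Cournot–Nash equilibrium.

Umbra's profit: π_U = (333 - Q)q_U - (89q_U). Setting ∂π_U/∂q_U = 0: 244 - 2q_U - (q_B) = 0.
Borealis's first-order condition: 242 - 2q_B - (q_U) = 0.
Best responses: q_U = (244 - q_B)/2, q_B = (242 - q_U)/2.
Substituting one into the other gives q_U = 82 and q_B = 80.
Price P = 333 - 162 = 171.
Borealis's profit: (171 - 91)·80 = 6400.

6400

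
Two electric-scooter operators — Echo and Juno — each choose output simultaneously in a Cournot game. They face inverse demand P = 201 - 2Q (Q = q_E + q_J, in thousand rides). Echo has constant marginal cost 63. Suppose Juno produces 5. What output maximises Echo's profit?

32

With the rival's output fixed at 5, Echo's profit is π_E = (201 - 2·5 - 2q_E)q_E - (63q_E) = (191 - 2q_E)q_E - (63q_E).
∂π_E/∂q_E = 128 - 4q_E = 0, so q_E = 32.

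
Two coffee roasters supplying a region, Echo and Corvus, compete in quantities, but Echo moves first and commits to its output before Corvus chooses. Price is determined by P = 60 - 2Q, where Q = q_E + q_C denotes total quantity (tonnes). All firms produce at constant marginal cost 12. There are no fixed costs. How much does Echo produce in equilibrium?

12

The follower Corvus best-responds to any q_E: π_C = (60 - 2Q)q_C - 12q_C.
Follower FOC: 48 - 2q_E - 4q_C = 0, so q_C(q_E) = (48 - 2q_E)/4.
The leader anticipates this reaction. Substituting into P = 60 - 2Q gives P = 36 - q_E, so π_E = (36 - q_E)q_E - 12q_E.
Leader FOC: 24 - 2q_E = 0, so q_E = 12.
Then q_C = (48 - 2·12)/4 = 6.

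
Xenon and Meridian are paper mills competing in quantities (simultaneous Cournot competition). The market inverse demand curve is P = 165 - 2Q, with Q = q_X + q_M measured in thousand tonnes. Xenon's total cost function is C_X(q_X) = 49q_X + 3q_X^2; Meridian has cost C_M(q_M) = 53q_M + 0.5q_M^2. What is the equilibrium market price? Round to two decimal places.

Xenon's profit: π_X = (165 - 2Q)q_X - (49q_X + 3q_X²). Setting ∂π_X/∂q_X = 0: 116 - 10q_X - 2(q_M) = 0.
Meridian's profit: π_M = (165 - 2Q)q_M - (53q_M + (1/2)q_M²). Setting ∂π_M/∂q_M = 0: 112 - 5q_M - 2(q_X) = 0.
Best responses: q_X = (116 - 2q_M)/10, q_M = (112 - 2q_X)/5.
Substituting one into the other gives q_X = 178/23 and q_M = 444/23.
Total output Q = 622/23, so price P = 165 - 2·(622/23) = 110.9130.

110.91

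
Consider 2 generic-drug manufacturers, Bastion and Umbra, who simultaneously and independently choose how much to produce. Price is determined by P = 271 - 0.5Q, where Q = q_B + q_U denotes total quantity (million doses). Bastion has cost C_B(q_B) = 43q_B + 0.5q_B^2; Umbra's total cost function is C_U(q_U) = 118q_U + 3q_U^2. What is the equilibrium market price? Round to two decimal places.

Bastion's profit: π_B = (271 - 0.5Q)q_B - (43q_B + (1/2)q_B²). Setting ∂π_B/∂q_B = 0: 228 - 2q_B - (1/2)(q_U) = 0.
Umbra's first-order condition: 153 - 7q_U - (1/2)(q_B) = 0.
Best responses: q_B = (228 - (1/2)q_U)/2, q_U = (153 - (1/2)q_B)/7.
Solving the pair: q_B = 110.5091, q_U = 768/55.
Total output Q = 124.4727, so price P = 271 - (1/2)·124.4727 = 208.7636.

208.76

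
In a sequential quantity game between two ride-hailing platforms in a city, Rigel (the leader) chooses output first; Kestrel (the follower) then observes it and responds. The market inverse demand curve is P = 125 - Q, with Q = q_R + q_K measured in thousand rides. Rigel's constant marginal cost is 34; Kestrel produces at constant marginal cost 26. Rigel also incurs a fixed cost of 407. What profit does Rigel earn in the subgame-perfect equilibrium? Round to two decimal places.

454.13

The follower Kestrel best-responds to any q_R: π_K = (125 - Q)q_K - 26q_K.
Setting the follower's marginal profit to zero, 99 - q_R - 2q_K = 0, i.e. q_K = (99 - q_R)/2.
The leader anticipates this reaction. Substituting into P = 125 - Q gives P = 151/2 - (1/2)q_R, so π_R = (151/2 - (1/2)q_R)q_R - 34q_R.
Maximising: ∂π_R/∂q_R = 83/2 - q_R = 0, giving q_R = 83/2.
Then q_K = (99 - 83/2)/2 = 115/4.
Price P = 125 - 281/4 = 219/4.
Rigel's profit: (219/4 - 34)·(83/2) - 407 = 454.1250.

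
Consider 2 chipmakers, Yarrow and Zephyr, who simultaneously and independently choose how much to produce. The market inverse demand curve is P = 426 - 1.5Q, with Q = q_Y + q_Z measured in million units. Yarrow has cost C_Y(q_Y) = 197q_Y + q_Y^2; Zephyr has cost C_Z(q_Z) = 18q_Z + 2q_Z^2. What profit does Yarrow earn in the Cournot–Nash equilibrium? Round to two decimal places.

2289.10

Yarrow's profit: π_Y = (426 - 1.5Q)q_Y - (197q_Y + q_Y²). Setting ∂π_Y/∂q_Y = 0: 229 - 5q_Y - (3/2)(q_Z) = 0.
Zephyr's first-order condition: 408 - 7q_Z - (3/2)(q_Y) = 0.
Rearranging gives the reaction functions q_Y = (229 - (3/2)q_Z)/5 and q_Z = (408 - (3/2)q_Y)/7.
Solving the pair: q_Y = 30.2595, q_Z = 51.8015.
Price P = 426 - (3/2)·82.0611 = 302.9084.
Yarrow's profit: 302.9084·30.2595 - 197·30.2595 - 30.2595² = 2289.0997.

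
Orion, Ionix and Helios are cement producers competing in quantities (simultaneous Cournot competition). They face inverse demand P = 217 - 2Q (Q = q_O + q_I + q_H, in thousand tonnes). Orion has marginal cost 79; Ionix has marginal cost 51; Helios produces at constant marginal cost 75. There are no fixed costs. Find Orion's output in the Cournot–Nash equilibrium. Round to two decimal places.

Orion's profit: π_O = (217 - 2Q)q_O - (79q_O). Setting ∂π_O/∂q_O = 0: 138 - 4q_O - 2(q_I + q_H) = 0.
Ionix's profit: π_I = (217 - 2Q)q_I - (51q_I). Setting ∂π_I/∂q_I = 0: 166 - 4q_I - 2(q_O + q_H) = 0.
Helios's profit: π_H = (217 - 2Q)q_H - (75q_H). Setting ∂π_H/∂q_H = 0: 142 - 4q_H - 2(q_O + q_I) = 0.
Adding the 3 first-order conditions: 446 − 8Q = 0, so Q = 223/4.
Back-substituting: q_O = (138 − 223/2)/2 = 53/4, q_I = (166 − 223/2)/2 = 109/4, q_H = (142 − 223/2)/2 = 61/4.

13.25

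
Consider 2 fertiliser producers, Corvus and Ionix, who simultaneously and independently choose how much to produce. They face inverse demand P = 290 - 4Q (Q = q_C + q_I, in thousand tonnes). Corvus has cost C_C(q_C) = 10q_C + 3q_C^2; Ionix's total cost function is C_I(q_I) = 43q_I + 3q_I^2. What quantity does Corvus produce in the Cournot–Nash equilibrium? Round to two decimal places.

Corvus's profit: π_C = (290 - 4Q)q_C - (10q_C + 3q_C²). Setting ∂π_C/∂q_C = 0: 280 - 14q_C - 4(q_I) = 0.
Ionix's profit: π_I = (290 - 4Q)q_I - (43q_I + 3q_I²). Setting ∂π_I/∂q_I = 0: 247 - 14q_I - 4(q_C) = 0.
Best responses: q_C = (280 - 4q_I)/14, q_I = (247 - 4q_C)/14.
Solving the pair: q_C = 733/45, q_I = 1169/90.

16.29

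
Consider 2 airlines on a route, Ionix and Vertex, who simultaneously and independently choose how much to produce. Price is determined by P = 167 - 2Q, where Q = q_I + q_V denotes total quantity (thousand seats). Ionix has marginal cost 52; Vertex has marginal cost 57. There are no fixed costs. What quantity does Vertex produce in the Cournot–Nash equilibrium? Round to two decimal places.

17.50

Ionix's profit: π_I = (167 - 2Q)q_I - (52q_I). Setting ∂π_I/∂q_I = 0: 115 - 4q_I - 2(q_V) = 0.
Vertex's profit: π_V = (167 - 2Q)q_V - (57q_V). Setting ∂π_V/∂q_V = 0: 110 - 4q_V - 2(q_I) = 0.
Best responses: q_I = (115 - 2q_V)/4, q_V = (110 - 2q_I)/4.
Solving the pair: q_I = 20, q_V = 35/2.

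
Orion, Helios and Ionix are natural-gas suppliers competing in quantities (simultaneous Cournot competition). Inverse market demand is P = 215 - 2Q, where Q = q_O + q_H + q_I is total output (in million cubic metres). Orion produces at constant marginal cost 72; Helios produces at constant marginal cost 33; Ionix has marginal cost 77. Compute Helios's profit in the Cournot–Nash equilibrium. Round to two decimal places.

2194.53

Orion's profit: π_O = (215 - 2Q)q_O - (72q_O). Setting ∂π_O/∂q_O = 0: 143 - 4q_O - 2(q_H + q_I) = 0.
Helios's first-order condition: 182 - 4q_H - 2(q_O + q_I) = 0.
Ionix's profit: π_I = (215 - 2Q)q_I - (77q_I). Setting ∂π_I/∂q_I = 0: 138 - 4q_I - 2(q_O + q_H) = 0.
Adding the 3 first-order conditions: 463 − 8Q = 0, so Q = 463/8.
Back-substituting: q_O = (143 − 463/4)/2 = 109/8, q_H = (182 − 463/4)/2 = 265/8, q_I = (138 − 463/4)/2 = 89/8.
Price P = 215 - 2·(463/8) = 397/4.
Helios's profit: (397/4 - 33)·(265/8) = 2194.5313.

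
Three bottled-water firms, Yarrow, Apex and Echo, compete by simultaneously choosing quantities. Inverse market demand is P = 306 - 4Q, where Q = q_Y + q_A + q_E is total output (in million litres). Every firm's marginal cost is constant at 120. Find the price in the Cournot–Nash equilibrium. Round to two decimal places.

166.50

Each firm earns π_i = (306 - 4Q)q_i - 120q_i.
Setting ∂π_i/∂q_i = 0 with rivals' quantities fixed: 186 - 8q_i - 4·Σ_{j≠i} q_j = 0.
By symmetry each firm produces the same amount; substituting Σ_{j≠i} q_j = 2q_i yields q_i = 186/16 = 93/8.
Total output Q = 279/8, so price P = 306 - 4·(279/8) = 333/2.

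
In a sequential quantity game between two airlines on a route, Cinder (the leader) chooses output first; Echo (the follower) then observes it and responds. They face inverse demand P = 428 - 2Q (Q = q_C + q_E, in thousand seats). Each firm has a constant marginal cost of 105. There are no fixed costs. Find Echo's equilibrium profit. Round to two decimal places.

The follower Echo best-responds to any q_C: π_E = (428 - 2Q)q_E - 105q_E.
Follower FOC: 323 - 2q_C - 4q_E = 0, so q_E(q_C) = (323 - 2q_C)/4.
The leader anticipates this reaction. Substituting into P = 428 - 2Q gives P = 533/2 - q_C, so π_C = (533/2 - q_C)q_C - 105q_C.
Maximising: ∂π_C/∂q_C = 323/2 - 2q_C = 0, giving q_C = 323/4.
Then q_E = (323 - 2·(323/4))/4 = 323/8.
Price P = 428 - 2·(969/8) = 743/4.
Echo's profit: (743/4 - 105)·(323/8) = 3260.2813.

3260.28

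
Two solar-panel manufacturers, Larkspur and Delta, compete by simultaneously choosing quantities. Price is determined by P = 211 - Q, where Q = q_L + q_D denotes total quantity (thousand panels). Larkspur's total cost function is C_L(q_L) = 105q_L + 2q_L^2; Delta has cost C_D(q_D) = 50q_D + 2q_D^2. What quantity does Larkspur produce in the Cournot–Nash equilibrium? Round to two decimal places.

13.57

Larkspur's profit: π_L = (211 - Q)q_L - (105q_L + 2q_L²). Setting ∂π_L/∂q_L = 0: 106 - 6q_L - (q_D) = 0.
Delta's profit: π_D = (211 - Q)q_D - (50q_D + 2q_D²). Setting ∂π_D/∂q_D = 0: 161 - 6q_D - (q_L) = 0.
Best responses: q_L = (106 - q_D)/6, q_D = (161 - q_L)/6.
Substituting one into the other gives q_L = 95/7 and q_D = 172/7.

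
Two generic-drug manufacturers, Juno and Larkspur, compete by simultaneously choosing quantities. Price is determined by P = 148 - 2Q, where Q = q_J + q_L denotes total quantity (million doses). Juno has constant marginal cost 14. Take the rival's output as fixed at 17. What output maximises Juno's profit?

With the rival's output fixed at 17, Juno's profit is π_J = (148 - 2·17 - 2q_J)q_J - (14q_J) = (114 - 2q_J)q_J - (14q_J).
∂π_J/∂q_J = 100 - 4q_J = 0, so q_J = 25.

25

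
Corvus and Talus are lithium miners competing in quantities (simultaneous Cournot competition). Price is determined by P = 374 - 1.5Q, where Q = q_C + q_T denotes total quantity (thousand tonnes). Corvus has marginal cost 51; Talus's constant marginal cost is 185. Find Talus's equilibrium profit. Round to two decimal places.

224.07

Corvus's profit: π_C = (374 - 1.5Q)q_C - (51q_C). Setting ∂π_C/∂q_C = 0: 323 - 3q_C - (3/2)(q_T) = 0.
Talus's first-order condition: 189 - 3q_T - (3/2)(q_C) = 0.
So q_C = (323 - (3/2)q_T)/3 and q_T = (189 - (3/2)q_C)/3.
Solving the pair: q_C = 914/9, q_T = 110/9.
Price P = 374 - (3/2)·(1024/9) = 610/3.
Talus's profit: (610/3 - 185)·(110/9) = 224.0741.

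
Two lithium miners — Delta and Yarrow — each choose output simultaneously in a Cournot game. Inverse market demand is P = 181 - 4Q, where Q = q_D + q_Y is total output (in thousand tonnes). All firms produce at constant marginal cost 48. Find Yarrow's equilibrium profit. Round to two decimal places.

Each firm earns π_i = (181 - 4Q)q_i - 48q_i.
Setting ∂π_i/∂q_i = 0 with rivals' quantities fixed: 133 - 8q_i - 4q_j = 0.
By symmetry each firm produces the same amount; substituting q_j = q_i yields q_i = 133/12.
Price P = 181 - 4·(133/6) = 277/3.
Yarrow's profit: (277/3 - 48)·(133/12) = 491.3611.

491.36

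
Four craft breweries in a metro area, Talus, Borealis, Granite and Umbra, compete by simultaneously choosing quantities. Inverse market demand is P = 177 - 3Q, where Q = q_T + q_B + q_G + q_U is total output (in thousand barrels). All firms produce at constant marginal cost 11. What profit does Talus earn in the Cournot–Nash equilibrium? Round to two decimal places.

A representative firm's profit is π_i = q_i(177 - 3Q) - 11q_i.
Setting ∂π_i/∂q_i = 0 with rivals' quantities fixed: 166 - 6q_i - 3·Σ_{j≠i} q_j = 0.
With identical firms every q_j equals q_i, so Σ_{j≠i} q_j = 3q_i and 166 = 15q_i, giving q_i = 166/15.
Price P = 177 - 3·(664/15) = 221/5.
Talus's profit: (221/5 - 11)·(166/15) = 367.4133.

367.41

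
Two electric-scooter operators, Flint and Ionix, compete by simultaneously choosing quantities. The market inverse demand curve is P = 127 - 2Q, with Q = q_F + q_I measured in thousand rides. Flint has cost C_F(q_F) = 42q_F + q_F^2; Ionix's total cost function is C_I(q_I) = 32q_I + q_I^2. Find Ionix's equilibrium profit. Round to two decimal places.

Flint's profit: π_F = (127 - 2Q)q_F - (42q_F + q_F²). Setting ∂π_F/∂q_F = 0: 85 - 6q_F - 2(q_I) = 0.
Ionix's profit: π_I = (127 - 2Q)q_I - (32q_I + q_I²). Setting ∂π_I/∂q_I = 0: 95 - 6q_I - 2(q_F) = 0.
Rearranging gives the reaction functions q_F = (85 - 2q_I)/6 and q_I = (95 - 2q_F)/6.
Solving the pair: q_F = 10, q_I = 25/2.
Price P = 127 - 2·(45/2) = 82.
Ionix's profit: 82·(25/2) - 32·(25/2) - (25/2)² = 1875/4.

468.75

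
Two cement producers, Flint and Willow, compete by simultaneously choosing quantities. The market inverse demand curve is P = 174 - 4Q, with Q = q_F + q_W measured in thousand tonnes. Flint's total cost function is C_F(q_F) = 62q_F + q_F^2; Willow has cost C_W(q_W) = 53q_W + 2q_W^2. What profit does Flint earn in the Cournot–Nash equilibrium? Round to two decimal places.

Flint's profit: π_F = (174 - 4Q)q_F - (62q_F + q_F²). Setting ∂π_F/∂q_F = 0: 112 - 10q_F - 4(q_W) = 0.
Willow's profit: π_W = (174 - 4Q)q_W - (53q_W + 2q_W²). Setting ∂π_W/∂q_W = 0: 121 - 12q_W - 4(q_F) = 0.
Best responses: q_F = (112 - 4q_W)/10, q_W = (121 - 4q_F)/12.
Substituting one into the other gives q_F = 215/26 and q_W = 381/52.
Price P = 174 - 4·(811/52) = 1451/13.
Flint's profit: (1451/13)·(215/26) - 62·(215/26) - (215/26)² = 341.9009.

341.90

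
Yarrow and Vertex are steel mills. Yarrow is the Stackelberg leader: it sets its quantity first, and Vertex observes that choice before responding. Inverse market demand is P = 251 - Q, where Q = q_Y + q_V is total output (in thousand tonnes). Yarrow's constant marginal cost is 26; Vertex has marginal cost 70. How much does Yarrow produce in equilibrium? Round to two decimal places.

The follower Vertex best-responds to any q_Y: π_V = (251 - Q)q_V - 70q_V.
Setting the follower's marginal profit to zero, 181 - q_Y - 2q_V = 0, i.e. q_V = (181 - q_Y)/2.
Yarrow substitutes q_V(q_Y) into its own profit: π_Y = q_Y(251 - q_Y - (181 - q_Y)/2) - 26q_Y = (321/2 - (1/2)q_Y)q_Y - 26q_Y.
The leader's first-order condition 269/2 - q_Y = 0 yields q_Y = 269/2.
Then q_V = (181 - 269/2)/2 = 93/4.

134.50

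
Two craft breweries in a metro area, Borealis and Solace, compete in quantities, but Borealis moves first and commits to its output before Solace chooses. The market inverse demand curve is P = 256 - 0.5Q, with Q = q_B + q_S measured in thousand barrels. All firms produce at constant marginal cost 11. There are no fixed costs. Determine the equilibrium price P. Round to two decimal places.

72.25

The follower Solace best-responds to any q_B: π_S = (256 - 0.5Q)q_S - 11q_S.
Setting the follower's marginal profit to zero, 245 - (1/2)q_B - q_S = 0, i.e. q_S = (245 - (1/2)q_B).
The leader anticipates this reaction. Substituting into P = 256 - 0.5Q gives P = 267/2 - (1/4)q_B, so π_B = (267/2 - (1/4)q_B)q_B - 11q_B.
The leader's first-order condition 245/2 - (1/2)q_B = 0 yields q_B = 245.
Then q_S = (245 - (1/2)·245) = 245/2.
Total output Q = 735/2, so price P = 256 - (1/2)·(735/2) = 289/4.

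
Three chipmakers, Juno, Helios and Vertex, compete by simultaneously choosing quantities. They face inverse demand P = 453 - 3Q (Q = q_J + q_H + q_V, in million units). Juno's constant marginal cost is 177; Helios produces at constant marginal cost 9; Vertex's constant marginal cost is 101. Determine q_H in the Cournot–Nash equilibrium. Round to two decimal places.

58.67

Juno's profit: π_J = (453 - 3Q)q_J - (177q_J). Setting ∂π_J/∂q_J = 0: 276 - 6q_J - 3(q_H + q_V) = 0.
Helios's profit: π_H = (453 - 3Q)q_H - (9q_H). Setting ∂π_H/∂q_H = 0: 444 - 6q_H - 3(q_J + q_V) = 0.
Vertex's first-order condition: 352 - 6q_V - 3(q_J + q_H) = 0.
Adding the 3 conditions: 1072 − 6Q − 6Q = 0, i.e. Q = 268/3.
Back-substituting: q_J = (276 − 268)/3 = 8/3, q_H = (444 − 268)/3 = 176/3, q_V = (352 − 268)/3 = 28.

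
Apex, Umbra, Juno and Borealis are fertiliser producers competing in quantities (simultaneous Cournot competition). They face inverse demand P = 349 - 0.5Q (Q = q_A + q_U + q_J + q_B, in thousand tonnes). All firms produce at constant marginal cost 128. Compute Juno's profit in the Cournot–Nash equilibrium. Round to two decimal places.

A representative firm's profit is π_i = q_i(349 - 0.5Q) - 128q_i.
First-order condition (treating rivals' output as given): 221 - q_i - (1/2)·Σ_{j≠i} q_j = 0.
With identical firms every q_j equals q_i, so Σ_{j≠i} q_j = 3q_i and 221 = (5/2)q_i, giving q_i = 442/5.
Price P = 349 - (1/2)·(1768/5) = 861/5.
Juno's profit: (861/5 - 128)·(442/5) = 3907.2800.

3907.28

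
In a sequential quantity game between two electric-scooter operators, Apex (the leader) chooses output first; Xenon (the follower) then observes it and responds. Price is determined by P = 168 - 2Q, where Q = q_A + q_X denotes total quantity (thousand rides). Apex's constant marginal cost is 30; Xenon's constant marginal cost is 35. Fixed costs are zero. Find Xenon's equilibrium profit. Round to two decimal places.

472.78

The follower Xenon best-responds to any q_A: π_X = (168 - 2Q)q_X - 35q_X.
∂π_X/∂q_X = 133 - 2q_A - 4q_X = 0 gives the reaction function q_X = (133 - 2q_A)/4.
Apex substitutes q_X(q_A) into its own profit: π_A = q_A(168 - 2q_A - (133 - 2q_A)/2) - 30q_A = (203/2 - q_A)q_A - 30q_A.
Leader FOC: 143/2 - 2q_A = 0, so q_A = 143/4.
Then q_X = (133 - 2·(143/4))/4 = 123/8.
Price P = 168 - 2·(409/8) = 263/4.
Xenon's profit: (263/4 - 35)·(123/8) = 472.7813.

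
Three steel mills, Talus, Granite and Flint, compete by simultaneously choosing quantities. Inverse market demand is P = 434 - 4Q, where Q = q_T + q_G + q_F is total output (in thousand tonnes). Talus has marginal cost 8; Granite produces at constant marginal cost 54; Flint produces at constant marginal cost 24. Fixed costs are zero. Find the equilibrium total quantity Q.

Talus's profit: π_T = (434 - 4Q)q_T - (8q_T). Setting ∂π_T/∂q_T = 0: 426 - 8q_T - 4(q_G + q_F) = 0.
Granite's profit: π_G = (434 - 4Q)q_G - (54q_G). Setting ∂π_G/∂q_G = 0: 380 - 8q_G - 4(q_T + q_F) = 0.
Flint's profit: π_F = (434 - 4Q)q_F - (24q_F). Setting ∂π_F/∂q_F = 0: 410 - 8q_F - 4(q_T + q_G) = 0.
Adding the 3 first-order conditions: 1216 − 16Q = 0, so Q = 76.
Back-substituting: q_T = (426 − 304)/4 = 61/2, q_G = (380 − 304)/4 = 19, q_F = (410 − 304)/4 = 53/2.
Total output Q = 61/2 + 19 + 53/2 = 76.

76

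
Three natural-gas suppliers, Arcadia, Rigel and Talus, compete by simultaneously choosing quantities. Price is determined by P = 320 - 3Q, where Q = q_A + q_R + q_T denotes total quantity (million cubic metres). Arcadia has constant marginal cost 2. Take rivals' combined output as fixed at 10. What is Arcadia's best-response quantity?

With rivals' combined output fixed at 10, Arcadia's profit is π_A = (320 - 3·10 - 3q_A)q_A - (2q_A) = (290 - 3q_A)q_A - (2q_A).
∂π_A/∂q_A = 288 - 6q_A = 0, so q_A = 48.

48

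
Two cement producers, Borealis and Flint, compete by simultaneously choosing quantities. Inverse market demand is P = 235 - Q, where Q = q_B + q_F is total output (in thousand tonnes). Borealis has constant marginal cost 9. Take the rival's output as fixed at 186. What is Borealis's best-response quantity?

20

With the rival's output fixed at 186, Borealis's profit is π_B = (235 - 186 - q_B)q_B - (9q_B) = (49 - q_B)q_B - (9q_B).
∂π_B/∂q_B = 40 - 2q_B = 0, so q_B = 20.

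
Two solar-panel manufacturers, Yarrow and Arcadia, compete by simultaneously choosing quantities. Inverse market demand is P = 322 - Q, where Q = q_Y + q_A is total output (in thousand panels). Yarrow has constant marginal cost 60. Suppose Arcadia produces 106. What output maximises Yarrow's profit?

With the rival's output fixed at 106, Yarrow's profit is π_Y = (322 - 106 - q_Y)q_Y - (60q_Y) = (216 - q_Y)q_Y - (60q_Y).
∂π_Y/∂q_Y = 156 - 2q_Y = 0, so q_Y = 78.

78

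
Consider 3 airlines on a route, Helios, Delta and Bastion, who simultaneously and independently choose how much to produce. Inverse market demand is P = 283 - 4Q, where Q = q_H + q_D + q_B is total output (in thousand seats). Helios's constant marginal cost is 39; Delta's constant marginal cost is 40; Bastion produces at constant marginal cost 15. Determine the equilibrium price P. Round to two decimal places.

94.25

Helios's profit: π_H = (283 - 4Q)q_H - (39q_H). Setting ∂π_H/∂q_H = 0: 244 - 8q_H - 4(q_D + q_B) = 0.
Delta's profit: π_D = (283 - 4Q)q_D - (40q_D). Setting ∂π_D/∂q_D = 0: 243 - 8q_D - 4(q_H + q_B) = 0.
Bastion's first-order condition: 268 - 8q_B - 4(q_H + q_D) = 0.
Adding the 3 conditions: 755 − 8Q − 8Q = 0, i.e. Q = 755/16.
Back-substituting: q_H = (244 − 755/4)/4 = 221/16, q_D = (243 − 755/4)/4 = 217/16, q_B = (268 − 755/4)/4 = 317/16.
Total output Q = 755/16, so price P = 283 - 4·(755/16) = 377/4.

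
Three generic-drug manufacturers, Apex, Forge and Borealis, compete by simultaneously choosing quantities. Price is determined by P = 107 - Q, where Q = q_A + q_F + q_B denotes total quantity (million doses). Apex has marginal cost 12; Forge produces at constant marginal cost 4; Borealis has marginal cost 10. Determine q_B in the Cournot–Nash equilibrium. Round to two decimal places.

Apex's profit: π_A = (107 - Q)q_A - (12q_A). Setting ∂π_A/∂q_A = 0: 95 - 2q_A - (q_F + q_B) = 0.
Forge's profit: π_F = (107 - Q)q_F - (4q_F). Setting ∂π_F/∂q_F = 0: 103 - 2q_F - (q_A + q_B) = 0.
Borealis's first-order condition: 97 - 2q_B - (q_A + q_F) = 0.
Adding the 3 conditions: 295 − 2Q − 2Q = 0, i.e. Q = 295/4.
Back-substituting: q_A = (95 − 295/4) = 85/4, q_F = (103 − 295/4) = 117/4, q_B = (97 − 295/4) = 93/4.

23.25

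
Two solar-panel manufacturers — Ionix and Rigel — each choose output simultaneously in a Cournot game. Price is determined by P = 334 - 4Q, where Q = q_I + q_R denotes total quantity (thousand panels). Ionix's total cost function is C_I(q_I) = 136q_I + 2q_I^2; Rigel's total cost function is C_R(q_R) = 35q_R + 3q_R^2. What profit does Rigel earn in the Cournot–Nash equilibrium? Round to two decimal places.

Ionix's profit: π_I = (334 - 4Q)q_I - (136q_I + 2q_I²). Setting ∂π_I/∂q_I = 0: 198 - 12q_I - 4(q_R) = 0.
Rigel's first-order condition: 299 - 14q_R - 4(q_I) = 0.
Best responses: q_I = (198 - 4q_R)/12, q_R = (299 - 4q_I)/14.
Substituting one into the other gives q_I = 197/19 and q_R = 699/38.
Price P = 334 - 4·(1093/38) = 218.9474.
Rigel's profit: 218.9474·(699/38) - 35·(699/38) - 3(699/38)² = 2368.5644.

2368.56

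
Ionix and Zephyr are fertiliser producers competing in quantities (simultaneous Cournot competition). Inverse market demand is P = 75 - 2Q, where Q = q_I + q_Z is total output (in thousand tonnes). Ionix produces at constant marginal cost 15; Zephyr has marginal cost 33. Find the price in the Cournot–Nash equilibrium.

Ionix's profit: π_I = (75 - 2Q)q_I - (15q_I). Setting ∂π_I/∂q_I = 0: 60 - 4q_I - 2(q_Z) = 0.
Zephyr's profit: π_Z = (75 - 2Q)q_Z - (33q_Z). Setting ∂π_Z/∂q_Z = 0: 42 - 4q_Z - 2(q_I) = 0.
Best responses: q_I = (60 - 2q_Z)/4, q_Z = (42 - 2q_I)/4.
Solving the pair: q_I = 13, q_Z = 4.
Total output Q = 17, so price P = 75 - 2·17 = 41.

41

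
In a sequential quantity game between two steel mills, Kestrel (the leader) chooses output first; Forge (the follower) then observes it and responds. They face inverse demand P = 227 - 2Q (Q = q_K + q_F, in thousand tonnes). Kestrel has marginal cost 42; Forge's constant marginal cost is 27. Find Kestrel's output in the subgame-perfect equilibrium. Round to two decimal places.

The follower Forge best-responds to any q_K: π_F = (227 - 2Q)q_F - 27q_F.
∂π_F/∂q_F = 200 - 2q_K - 4q_F = 0 gives the reaction function q_F = (200 - 2q_K)/4.
Kestrel substitutes q_F(q_K) into its own profit: π_K = q_K(227 - 2q_K - (200 - 2q_K)/2) - 42q_K = (127 - q_K)q_K - 42q_K.
Maximising: ∂π_K/∂q_K = 85 - 2q_K = 0, giving q_K = 85/2.
Then q_F = (200 - 2·(85/2))/4 = 115/4.

42.50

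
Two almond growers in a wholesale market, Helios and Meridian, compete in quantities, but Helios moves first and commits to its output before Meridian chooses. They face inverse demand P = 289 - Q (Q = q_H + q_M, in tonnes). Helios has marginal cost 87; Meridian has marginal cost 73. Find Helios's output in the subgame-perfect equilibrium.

Solve by backward induction. Given q_H, the follower Meridian maximises π_M = (289 - q_H - q_M)q_M - 73q_M.
Follower FOC: 216 - q_H - 2q_M = 0, so q_M(q_H) = (216 - q_H)/2.
Helios substitutes q_M(q_H) into its own profit: π_H = q_H(289 - q_H - (216 - q_H)/2) - 87q_H = (181 - (1/2)q_H)q_H - 87q_H.
Maximising: ∂π_H/∂q_H = 94 - q_H = 0, giving q_H = 94.
Then q_M = (216 - 94)/2 = 61.

94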